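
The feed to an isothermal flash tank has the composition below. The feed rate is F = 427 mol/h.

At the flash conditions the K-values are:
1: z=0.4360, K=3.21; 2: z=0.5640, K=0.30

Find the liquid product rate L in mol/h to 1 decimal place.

Let ψ = V/F and solve Σ zᵢ(Kᵢ−1)/(1+ψ(Kᵢ−1)) = 0.
Feasibility: ΣzᵢKᵢ = 1.5688, Σzᵢ/Kᵢ = 2.0158 — both > 1, two phases present.
Newton iteration, ψ⁰ = 0.5:
  ψ = 0.5000: g = -0.14964, g' = -1.1347 → ψ = 0.3681
  ψ = 0.3681: g = -0.00054, g' = -1.1490 → ψ = 0.3677
Converged at ψ = 0.3677.
Then V = ψ·F = 0.3677·427 = 157.0 mol/h and L = F − V = 270.0 mol/h.

L = 270.0 mol/h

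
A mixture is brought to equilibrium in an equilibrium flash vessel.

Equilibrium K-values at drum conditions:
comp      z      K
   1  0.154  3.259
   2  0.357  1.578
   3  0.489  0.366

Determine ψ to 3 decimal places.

Let ψ = V/F and solve Σ zᵢ(Kᵢ−1)/(1+ψ(Kᵢ−1)) = 0.
Feasibility: ΣzᵢKᵢ = 1.244, Σzᵢ/Kᵢ = 1.610 — both > 1, two phases present.
Newton iteration, ψ⁰ = 0.5:
  ψ = 0.500: g = -0.1305, g' = -0.666 → ψ = 0.304
  ψ = 0.304: g = -0.0024, g' = -0.664 → ψ = 0.301
Converged at ψ = 0.301.

ψ = 0.301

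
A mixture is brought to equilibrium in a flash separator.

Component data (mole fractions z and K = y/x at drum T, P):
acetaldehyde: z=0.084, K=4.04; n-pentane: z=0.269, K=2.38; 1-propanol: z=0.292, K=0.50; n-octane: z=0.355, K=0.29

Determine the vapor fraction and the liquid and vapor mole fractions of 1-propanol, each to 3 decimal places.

Rachford–Rice: g(ψ) = Σ zᵢ(Kᵢ−1)/(1+ψ(Kᵢ−1)) = 0.
Feasibility: ΣzᵢKᵢ = 1.229, Σzᵢ/Kᵢ = 1.942 — both > 1, two phases present.
Newton iteration, ψ⁰ = 0.35:
  ψ = 0.350: g = -0.1383, g' = -0.839 → ψ = 0.185
  ψ = 0.185: g = 0.0079, g' = -0.969 → ψ = 0.193
Converged at ψ = 0.193.
Compositions from xᵢ = zᵢ/(1+ψ(Kᵢ−1)), yᵢ = Kᵢxᵢ:
  acetaldehyde: x = 0.053, y = 0.214
  n-pentane: x = 0.212, y = 0.505
  1-propanol: x = 0.323, y = 0.162
  n-octane: x = 0.412, y = 0.119

ψ = 0.193, x_1-propanol = 0.323, y_1-propanol = 0.162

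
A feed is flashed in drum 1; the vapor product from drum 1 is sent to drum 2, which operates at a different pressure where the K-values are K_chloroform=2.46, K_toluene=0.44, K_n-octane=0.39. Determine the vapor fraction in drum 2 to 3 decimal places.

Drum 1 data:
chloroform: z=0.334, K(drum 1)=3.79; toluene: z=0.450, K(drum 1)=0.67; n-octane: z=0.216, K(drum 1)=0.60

V/F (drum 2) = 0.348

Drum 1:
Material balance + equilibrium reduce to Σ zᵢ(Kᵢ−1)/(1+ψ₁(Kᵢ−1)) = 0.
g(0) = ΣzᵢKᵢ − 1 = 0.697 and g(1) = 1 − Σzᵢ/Kᵢ = -0.120, so a root lies in (0, 1).
Iterate (Newton) starting at ψ₁ = 0.5:
  ψ₁ = 0.500: g = 0.1032, g' = -0.578 → ψ₁ = 0.679
  ψ₁ = 0.679: g = 0.0121, g' = -0.457 → ψ₁ = 0.705
Converged at ψ₁ = 0.705.
Drum-1 compositions:
  chloroform: x = 0.113, y = 0.426
  toluene: x = 0.587, y = 0.393
  n-octane: x = 0.301, y = 0.181
Drum-2 feed = drum-1 vapor: z₂ = (0.4265, 0.3930, 0.1806).
Drum 2:
Let ψ₂ = V/F and solve Σ zᵢ(Kᵢ−1)/(1+ψ₂(Kᵢ−1)) = 0.
Check two-phase: ΣzᵢKᵢ = 1.292 > 1 and Σzᵢ/Kᵢ = 1.529 > 1, so g(0) = 0.292 > 0 and g(1) = -0.529 < 0.
Newton iteration, ψ₂⁰ = 0.5:
  ψ₂ = 0.500: g = -0.1042, g' = -0.681 → ψ₂ = 0.347
  ψ₂ = 0.347: g = 0.0005, g' = -0.698 → ψ₂ = 0.348
Converged at ψ₂ = 0.348.
  chloroform: x = 0.283, y = 0.696
  toluene: x = 0.488, y = 0.215
  n-octane: x = 0.229, y = 0.089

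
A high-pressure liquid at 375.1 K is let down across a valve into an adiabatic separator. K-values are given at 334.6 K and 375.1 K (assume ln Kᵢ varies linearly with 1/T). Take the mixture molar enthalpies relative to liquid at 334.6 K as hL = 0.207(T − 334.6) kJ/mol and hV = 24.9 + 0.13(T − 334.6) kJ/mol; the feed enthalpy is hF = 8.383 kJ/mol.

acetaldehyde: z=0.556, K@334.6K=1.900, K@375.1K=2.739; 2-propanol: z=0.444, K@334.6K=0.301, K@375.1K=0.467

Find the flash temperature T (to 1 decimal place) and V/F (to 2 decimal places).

T = 336.2 K, V/F = 0.33

Adiabatic flash: solve Rachford–Rice at each trial T, then check hF = ψ·hV(T) + (1−ψ)·hL(T).
  T = 334.6 K: K = (1.900, 0.301), RR gives ψ = 0.302, H_out = 7.522 kJ/mol
  T = 375.1 K: K = (2.739, 0.467), RR gives ψ = 0.788, H_out = 25.544 kJ/mol
  T = 354.9 K: K = (2.306, 0.380), RR gives ψ = 0.557, H_out = 17.193 kJ/mol
  T = 344.8 K: K = (2.100, 0.339), RR gives ψ = 0.438, H_out = 12.679 kJ/mol
  T = 339.7 K: K = (1.999, 0.320), RR gives ψ = 0.373, H_out = 10.202 kJ/mol
  T = 337.1 K: K = (1.948, 0.310), RR gives ψ = 0.338, H_out = 8.865 kJ/mol
  T = 335.9 K: K = (1.925, 0.306), RR gives ψ = 0.321, H_out = 8.228 kJ/mol
Linear interpolation between T = 335.9 (H_out = 8.228) and T = 337.1 (H_out = 8.865) on hF = 8.383 gives T ≈ 336.2 K, at which ψ = 0.33.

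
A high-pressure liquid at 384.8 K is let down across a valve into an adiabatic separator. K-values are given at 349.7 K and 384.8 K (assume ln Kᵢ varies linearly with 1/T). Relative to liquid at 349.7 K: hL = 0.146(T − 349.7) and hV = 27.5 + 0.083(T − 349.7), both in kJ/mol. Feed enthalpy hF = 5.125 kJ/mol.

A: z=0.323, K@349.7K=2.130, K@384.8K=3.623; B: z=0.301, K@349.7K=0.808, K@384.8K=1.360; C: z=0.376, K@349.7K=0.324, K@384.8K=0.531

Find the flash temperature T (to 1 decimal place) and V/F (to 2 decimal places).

Adiabatic flash: solve Rachford–Rice at each trial T, then check hF = ψ·hV(T) + (1−ψ)·hL(T).
  T = 349.7 K: K = (2.130, 0.808, 0.324), RR gives ψ = 0.093, H_out = 2.568 kJ/mol
  T = 384.8 K: K = (3.623, 1.360, 0.531), RR gives ψ = 0.961, H_out = 29.433 kJ/mol
  T = 367.2 K: K = (2.811, 1.061, 0.419), RR gives ψ = 0.532, H_out = 16.587 kJ/mol
  T = 358.4 K: K = (2.453, 0.928, 0.370), RR gives ψ = 0.322, H_out = 9.958 kJ/mol
  T = 354.0 K: K = (2.286, 0.866, 0.346), RR gives ψ = 0.211, H_out = 6.373 kJ/mol
  T = 351.9 K: K = (2.209, 0.837, 0.335), RR gives ψ = 0.155, H_out = 4.560 kJ/mol
  T = 352.9 K: K = (2.245, 0.851, 0.340), RR gives ψ = 0.182, H_out = 5.433 kJ/mol
Linear interpolation between T = 351.9 (H_out = 4.560) and T = 352.9 (H_out = 5.433) on hF = 5.125 gives T ≈ 352.5 K, at which ψ = 0.17.

T = 352.5 K, V/F = 0.17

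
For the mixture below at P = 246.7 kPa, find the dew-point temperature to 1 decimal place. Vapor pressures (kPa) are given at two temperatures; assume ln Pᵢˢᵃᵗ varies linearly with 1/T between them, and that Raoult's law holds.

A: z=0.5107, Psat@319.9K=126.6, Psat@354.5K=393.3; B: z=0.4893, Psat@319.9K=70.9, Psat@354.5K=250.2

Dew-point temperature: Σzᵢ·P/Pᵢˢᵃᵗ(T) = 1. Interpolate ln Pᵢˢᵃᵗ = aᵢ + bᵢ/T.
  T = 319.9 K: ΣzᵢP/Pᵢˢᵃᵗ = 2.6977
  T = 354.5 K: ΣzᵢP/Pᵢˢᵃᵗ = 0.8028
  T = 337.2 K: ΣzᵢP/Pᵢˢᵃᵗ = 1.4259
  T = 345.9 K: ΣzᵢP/Pᵢˢᵃᵗ = 1.0604
  T = 350.2 K: ΣzᵢP/Pᵢˢᵃᵗ = 0.9210
  T = 348.0 K: ΣzᵢP/Pᵢˢᵃᵗ = 0.9894
Interpolating between 345.9 K and 348.0 K gives T ≈ 347.7 K.

T = 347.7 K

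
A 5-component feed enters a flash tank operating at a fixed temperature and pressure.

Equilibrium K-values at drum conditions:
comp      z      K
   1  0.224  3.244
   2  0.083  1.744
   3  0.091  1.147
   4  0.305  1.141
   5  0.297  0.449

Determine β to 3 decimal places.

β = 0.748

Material balance + equilibrium reduce to Σ zᵢ(Kᵢ−1)/(1+β(Kᵢ−1)) = 0.
Feasibility: ΣzᵢKᵢ = 1.457, Σzᵢ/Kᵢ = 1.125 — both > 1, two phases present.
Newton iteration, β⁰ = 0.5:
  β = 0.500: g = 0.1086, g' = -0.454 → β = 0.739
  β = 0.739: g = 0.0037, g' = -0.442 → β = 0.748
Converged at β = 0.748.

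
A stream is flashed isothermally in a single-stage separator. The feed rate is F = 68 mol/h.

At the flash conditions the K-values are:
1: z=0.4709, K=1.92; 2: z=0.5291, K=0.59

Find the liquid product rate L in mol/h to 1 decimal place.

Material balance + equilibrium reduce to Σ zᵢ(Kᵢ−1)/(1+ψ(Kᵢ−1)) = 0.
Feasibility: ΣzᵢKᵢ = 1.2163, Σzᵢ/Kᵢ = 1.1420 — both > 1, two phases present.
Binary case is linear: z₁(K₁−1)(1+ψ(K₂−1)) + z₂(K₂−1)(1+ψ(K₁−1)) = 0
⇒ ψ = [z₁(K₁−1)+z₂(K₂−1)] / [−(K₁−1)(K₂−1)] = 0.21630/0.37720 = 0.5734
Then V = ψ·F = 0.5734·68 = 39.0 mol/h and L = F − V = 29.0 mol/h.

L = 29.0 mol/h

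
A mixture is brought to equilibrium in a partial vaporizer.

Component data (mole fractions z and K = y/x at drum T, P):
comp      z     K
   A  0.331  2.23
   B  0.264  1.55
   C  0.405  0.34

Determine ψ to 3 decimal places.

ψ = 0.447

Rachford–Rice: g(ψ) = Σ zᵢ(Kᵢ−1)/(1+ψ(Kᵢ−1)) = 0.
Check two-phase: ΣzᵢKᵢ = 1.285 > 1 and Σzᵢ/Kᵢ = 1.510 > 1, so g(0) = 0.285 > 0 and g(1) = -0.510 < 0.
Iterate (Newton) starting at ψ = 0.61:
  ψ = 0.610: g = -0.1061, g' = -0.703 → ψ = 0.459
  ψ = 0.459: g = -0.0073, g' = -0.619 → ψ = 0.447
Converged at ψ = 0.447.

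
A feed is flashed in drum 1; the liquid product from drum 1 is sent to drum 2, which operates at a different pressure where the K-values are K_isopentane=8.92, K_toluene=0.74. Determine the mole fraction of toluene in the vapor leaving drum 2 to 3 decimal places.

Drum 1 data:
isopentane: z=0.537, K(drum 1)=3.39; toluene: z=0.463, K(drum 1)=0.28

Drum 1:
Material balance + equilibrium reduce to Σ zᵢ(Kᵢ−1)/(1+ψ₁(Kᵢ−1)) = 0.
Check two-phase: ΣzᵢKᵢ = 1.950 > 1 and Σzᵢ/Kᵢ = 1.812 > 1, so g(0) = 0.950 > 0 and g(1) = -0.812 < 0.
Newton–Raphson from ψ₁ = 0.35:
  ψ₁ = 0.350: g = 0.2532, g' = -1.338 → ψ₁ = 0.539
  ψ₁ = 0.539: g = 0.0159, g' = -1.227 → ψ₁ = 0.552
Converged at ψ₁ = 0.552.
Drum-1 compositions:
  isopentane: x = 0.232, y = 0.785
  toluene: x = 0.768, y = 0.215
Drum-2 feed = drum-1 liquid: z₂ = (0.2315, 0.7685).
Drum 2:
Let ψ₂ = V/F and solve Σ zᵢ(Kᵢ−1)/(1+ψ₂(Kᵢ−1)) = 0.
g(0) = ΣzᵢKᵢ − 1 = 1.634 and g(1) = 1 − Σzᵢ/Kᵢ = -0.064, so a root lies in (0, 1).
Binary case is linear: z₁(K₁−1)(1+ψ₂(K₂−1)) + z₂(K₂−1)(1+ψ₂(K₁−1)) = 0
⇒ ψ₂ = [z₁(K₁−1)+z₂(K₂−1)] / [−(K₁−1)(K₂−1)] = 1.6338/2.0592 = 0.793
  isopentane: x = 0.032, y = 0.284
  toluene: x = 0.968, y = 0.716

y_toluene (drum 2) = 0.716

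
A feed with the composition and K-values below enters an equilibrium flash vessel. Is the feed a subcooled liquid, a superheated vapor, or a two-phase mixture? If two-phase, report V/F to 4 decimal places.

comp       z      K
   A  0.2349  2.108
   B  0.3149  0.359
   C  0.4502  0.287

ΣzᵢKᵢ = 0.7374; Σzᵢ/Kᵢ = 2.5572.
Since ΣzᵢKᵢ < 1 the mixture is below its bubble point — single liquid phase.

subcooled liquid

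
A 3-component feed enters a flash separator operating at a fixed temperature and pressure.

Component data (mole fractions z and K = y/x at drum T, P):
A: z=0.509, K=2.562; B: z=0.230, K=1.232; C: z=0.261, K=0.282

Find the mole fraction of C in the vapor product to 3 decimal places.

y_C = 0.161

Material balance + equilibrium reduce to Σ zᵢ(Kᵢ−1)/(1+ψ(Kᵢ−1)) = 0.
Check two-phase: ΣzᵢKᵢ = 1.661 > 1 and Σzᵢ/Kᵢ = 1.311 > 1, so g(0) = 0.661 > 0 and g(1) = -0.311 < 0.
Iterate (Newton) starting at ψ = 0.5:
  ψ = 0.500: g = 0.2019, g' = -0.729 → ψ = 0.777
  ψ = 0.777: g = -0.0194, g' = -0.951 → ψ = 0.756
Converged at ψ = 0.756.
Compositions from xᵢ = zᵢ/(1+ψ(Kᵢ−1)), yᵢ = Kᵢxᵢ:
  A: x = 0.233, y = 0.598
  B: x = 0.196, y = 0.241
  C: x = 0.571, y = 0.161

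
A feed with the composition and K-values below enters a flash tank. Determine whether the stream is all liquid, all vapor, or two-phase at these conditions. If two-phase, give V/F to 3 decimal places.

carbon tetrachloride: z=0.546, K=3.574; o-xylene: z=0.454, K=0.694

ΣzᵢKᵢ = 2.266; Σzᵢ/Kᵢ = 0.807.
Since Σzᵢ/Kᵢ < 1 the mixture is above its dew point — single vapor phase.

all vapor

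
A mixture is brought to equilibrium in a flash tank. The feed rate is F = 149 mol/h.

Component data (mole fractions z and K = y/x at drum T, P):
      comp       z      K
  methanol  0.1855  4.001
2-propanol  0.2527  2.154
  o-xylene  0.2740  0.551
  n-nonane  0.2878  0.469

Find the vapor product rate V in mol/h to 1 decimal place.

Newton–Raphson from β = 0.5:
  β = 0.5000: g = 0.04084, g' = -0.6448 → β = 0.5633
  β = 0.5633: g = 0.00090, g' = -0.6185 → β = 0.5648
Converged at β = 0.5648.
Then V = β·F = 0.5648·149 = 84.2 mol/h and L = F − V = 64.8 mol/h.

V = 84.2 mol/h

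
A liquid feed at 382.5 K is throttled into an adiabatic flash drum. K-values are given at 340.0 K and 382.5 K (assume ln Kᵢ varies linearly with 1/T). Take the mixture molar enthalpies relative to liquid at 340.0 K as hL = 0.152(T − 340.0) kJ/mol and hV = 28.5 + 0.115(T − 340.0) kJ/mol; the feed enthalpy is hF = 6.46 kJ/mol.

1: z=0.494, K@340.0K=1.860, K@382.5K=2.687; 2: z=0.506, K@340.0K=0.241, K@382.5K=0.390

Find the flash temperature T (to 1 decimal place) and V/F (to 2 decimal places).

T = 348.9 K, V/F = 0.18

Adiabatic flash: solve Rachford–Rice at each trial T, then check hF = ψ·hV(T) + (1−ψ)·hL(T).
  T = 340.0 K: K = (1.860, 0.241), RR gives ψ = 0.062, H_out = 1.781 kJ/mol
  T = 382.5 K: K = (2.687, 0.390), RR gives ψ = 0.510, H_out = 20.190 kJ/mol
  T = 361.2 K: K = (2.259, 0.311), RR gives ψ = 0.315, H_out = 11.948 kJ/mol
  T = 350.6 K: K = (2.056, 0.275), RR gives ψ = 0.202, H_out = 7.285 kJ/mol
  T = 345.3 K: K = (1.957, 0.258), RR gives ψ = 0.137, H_out = 4.673 kJ/mol
  T = 348.0 K: K = (2.007, 0.266), RR gives ψ = 0.171, H_out = 6.033 kJ/mol
  T = 349.3 K: K = (2.031, 0.270), RR gives ψ = 0.187, H_out = 6.666 kJ/mol
Linear interpolation between T = 348.0 (H_out = 6.033) and T = 349.3 (H_out = 6.666) on hF = 6.46 gives T ≈ 348.9 K, at which ψ = 0.18.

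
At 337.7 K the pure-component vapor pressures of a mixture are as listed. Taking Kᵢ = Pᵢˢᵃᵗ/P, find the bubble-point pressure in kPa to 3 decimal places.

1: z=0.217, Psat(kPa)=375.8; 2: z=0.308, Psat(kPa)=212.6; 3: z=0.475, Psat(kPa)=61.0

Pbub = 176.004 kPa

At the bubble point ψ → 0, so ΣzᵢKᵢ = 1 with Kᵢ = Pᵢˢᵃᵗ/P ⇒ P = ΣzᵢPᵢˢᵃᵗ.
P = 0.217·375.8 + 0.308·212.6 + 0.475·61.0 = 176.004 kPa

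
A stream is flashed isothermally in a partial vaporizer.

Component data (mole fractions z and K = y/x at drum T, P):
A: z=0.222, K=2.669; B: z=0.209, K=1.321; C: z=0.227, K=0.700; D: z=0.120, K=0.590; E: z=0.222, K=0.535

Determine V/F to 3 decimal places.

Material balance + equilibrium reduce to Σ zᵢ(Kᵢ−1)/(1+V/F(Kᵢ−1)) = 0.
Feasibility: ΣzᵢKᵢ = 1.217, Σzᵢ/Kᵢ = 1.184 — both > 1, two phases present.
Iterate (Newton) starting at V/F = 0.5:
  V/F = 0.500: g = -0.0167, g' = -0.341 → V/F = 0.451
  V/F = 0.451: g = 0.0003, g' = -0.352 → V/F = 0.452
Converged at V/F = 0.452.

V/F = 0.452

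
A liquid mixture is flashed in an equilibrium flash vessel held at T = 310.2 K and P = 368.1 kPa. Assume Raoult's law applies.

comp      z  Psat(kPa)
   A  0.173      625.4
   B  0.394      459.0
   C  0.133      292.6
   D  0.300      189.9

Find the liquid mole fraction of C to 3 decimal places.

x_C = 0.140

Raoult's law: Kᵢ = Pᵢˢᵃᵗ/P = Pᵢˢᵃᵗ/368.1.
  K_A = 625.4/368.1 = 1.69899, K_B = 459.0/368.1 = 1.24694, K_C = 292.6/368.1 = 0.79489, K_D = 189.9/368.1 = 0.51589
Material balance + equilibrium reduce to Σ zᵢ(Kᵢ−1)/(1+β(Kᵢ−1)) = 0.
Feasibility: ΣzᵢKᵢ = 1.046, Σzᵢ/Kᵢ = 1.167 — both > 1, two phases present.
Newton–Raphson from β = 0.49:
  β = 0.490: g = -0.0439, g' = -0.194 → β = 0.264
  β = 0.264: g = -0.0019, g' = -0.180 → β = 0.253
Converged at β = 0.253.
Compositions from xᵢ = zᵢ/(1+β(Kᵢ−1)), yᵢ = Kᵢxᵢ:
  A: x = 0.147, y = 0.250
  B: x = 0.371, y = 0.462
  C: x = 0.140, y = 0.112
  D: x = 0.342, y = 0.176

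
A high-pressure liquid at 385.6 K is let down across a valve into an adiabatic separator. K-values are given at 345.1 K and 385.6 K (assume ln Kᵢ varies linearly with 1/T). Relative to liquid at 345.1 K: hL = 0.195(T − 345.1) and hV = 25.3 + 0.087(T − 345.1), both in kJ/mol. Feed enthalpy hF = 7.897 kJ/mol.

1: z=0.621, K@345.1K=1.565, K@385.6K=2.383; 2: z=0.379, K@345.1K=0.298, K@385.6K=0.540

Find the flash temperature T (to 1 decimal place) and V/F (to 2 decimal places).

Adiabatic flash: solve Rachford–Rice at each trial T, then check hF = ψ·hV(T) + (1−ψ)·hL(T).
  T = 345.1 K: K = (1.565, 0.298), RR gives ψ = 0.214, H_out = 5.410 kJ/mol
  T = 385.6 K: K = (2.383, 0.540), RR gives ψ = 1.000, H_out = 28.823 kJ/mol
  T = 365.4 K: K = (1.955, 0.408), RR gives ψ = 0.652, H_out = 19.030 kJ/mol
  T = 355.2 K: K = (1.754, 0.350), RR gives ψ = 0.453, H_out = 12.926 kJ/mol
  T = 350.1 K: K = (1.657, 0.323), RR gives ψ = 0.341, H_out = 9.409 kJ/mol
  T = 347.6 K: K = (1.611, 0.310), RR gives ψ = 0.280, H_out = 7.494 kJ/mol
  T = 348.9 K: K = (1.635, 0.317), RR gives ψ = 0.312, H_out = 8.508 kJ/mol
Linear interpolation between T = 347.6 (H_out = 7.494) and T = 348.9 (H_out = 8.508) on hF = 7.897 gives T ≈ 348.1 K, at which ψ = 0.29.

T = 348.1 K, V/F = 0.29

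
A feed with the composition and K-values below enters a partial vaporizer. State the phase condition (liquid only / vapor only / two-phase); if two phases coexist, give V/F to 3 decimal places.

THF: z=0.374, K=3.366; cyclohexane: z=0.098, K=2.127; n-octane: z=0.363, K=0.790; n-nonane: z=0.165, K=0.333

two-phase, V/F = 0.855

ΣzᵢKᵢ = 1.809; Σzᵢ/Kᵢ = 1.112.
Both exceed 1, so a two-phase solution exists.
Material balance + equilibrium reduce to Σ zᵢ(Kᵢ−1)/(1+ψ(Kᵢ−1)) = 0.
Newton–Raphson from ψ = 0.44:
  ψ = 0.440: g = 0.2676, g' = -0.725 → ψ = 0.809
  ψ = 0.809: g = 0.0304, g' = -0.650 → ψ = 0.856
  ψ = 0.856: g = -0.0007, g' = -0.684 → ψ = 0.855
Converged at ψ = 0.855.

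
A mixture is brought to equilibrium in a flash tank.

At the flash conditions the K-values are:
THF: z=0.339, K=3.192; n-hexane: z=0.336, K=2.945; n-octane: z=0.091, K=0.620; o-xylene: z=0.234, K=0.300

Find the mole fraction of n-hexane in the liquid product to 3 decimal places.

x_n-hexane = 0.123

Rachford–Rice: g(β) = Σ zᵢ(Kᵢ−1)/(1+β(Kᵢ−1)) = 0.
Feasibility: ΣzᵢKᵢ = 2.198, Σzᵢ/Kᵢ = 1.147 — both > 1, two phases present.
Iterate (Newton) starting at β = 0.5:
  β = 0.500: g = 0.3912, g' = -0.989 → β = 0.896
  β = 0.896: g = -0.0023, g' = -1.208 → β = 0.894
Converged at β = 0.894.
Compositions from xᵢ = zᵢ/(1+β(Kᵢ−1)), yᵢ = Kᵢxᵢ:
  THF: x = 0.115, y = 0.366
  n-hexane: x = 0.123, y = 0.361
  n-octane: x = 0.138, y = 0.085
  o-xylene: x = 0.625, y = 0.187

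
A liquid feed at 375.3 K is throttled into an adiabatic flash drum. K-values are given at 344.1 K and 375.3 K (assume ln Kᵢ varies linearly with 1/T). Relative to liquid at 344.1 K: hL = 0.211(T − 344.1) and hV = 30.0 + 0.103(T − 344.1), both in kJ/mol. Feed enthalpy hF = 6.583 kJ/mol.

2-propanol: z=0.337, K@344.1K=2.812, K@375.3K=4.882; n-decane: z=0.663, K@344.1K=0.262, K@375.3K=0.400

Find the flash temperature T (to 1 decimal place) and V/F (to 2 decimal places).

T = 351.1 K, V/F = 0.17

Adiabatic flash: solve Rachford–Rice at each trial T, then check hF = ψ·hV(T) + (1−ψ)·hL(T).
  T = 344.1 K: K = (2.812, 0.262), RR gives ψ = 0.091, H_out = 2.722 kJ/mol
  T = 375.3 K: K = (4.882, 0.400), RR gives ψ = 0.391, H_out = 16.992 kJ/mol
  T = 359.7 K: K = (3.750, 0.327), RR gives ψ = 0.259, H_out = 10.637 kJ/mol
  T = 351.9 K: K = (3.258, 0.293), RR gives ψ = 0.183, H_out = 6.987 kJ/mol
  T = 348.0 K: K = (3.029, 0.277), RR gives ψ = 0.140, H_out = 4.952 kJ/mol
  T = 349.9 K: K = (3.139, 0.285), RR gives ψ = 0.161, H_out = 5.965 kJ/mol
Linear interpolation between T = 349.9 (H_out = 5.965) and T = 351.9 (H_out = 6.987) on hF = 6.583 gives T ≈ 351.1 K, at which ψ = 0.17.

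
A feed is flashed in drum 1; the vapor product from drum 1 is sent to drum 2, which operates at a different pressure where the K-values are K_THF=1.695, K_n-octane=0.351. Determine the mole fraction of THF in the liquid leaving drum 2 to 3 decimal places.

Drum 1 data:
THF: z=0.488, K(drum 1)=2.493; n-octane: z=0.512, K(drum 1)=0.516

Drum 1:
Rachford–Rice: g(ψ₁) = Σ zᵢ(Kᵢ−1)/(1+ψ₁(Kᵢ−1)) = 0.
Check two-phase: ΣzᵢKᵢ = 1.481 > 1 and Σzᵢ/Kᵢ = 1.188 > 1, so g(0) = 0.481 > 0 and g(1) = -0.188 < 0.
Newton iteration, ψ₁⁰ = 0.5:
  ψ₁ = 0.500: g = 0.0902, g' = -0.565 → ψ₁ = 0.660
  ψ₁ = 0.660: g = 0.0031, g' = -0.535 → ψ₁ = 0.665
Converged at ψ₁ = 0.665.
Drum-1 compositions:
  THF: x = 0.245, y = 0.610
  n-octane: x = 0.755, y = 0.390
Drum-2 feed = drum-1 vapor: z₂ = (0.6103, 0.3897).
Drum 2:
Let ψ₂ = V/F and solve Σ zᵢ(Kᵢ−1)/(1+ψ₂(Kᵢ−1)) = 0.
g(0) = ΣzᵢKᵢ − 1 = 0.171 and g(1) = 1 − Σzᵢ/Kᵢ = -0.470, so a root lies in (0, 1).
Binary case is linear: z₁(K₁−1)(1+ψ₂(K₂−1)) + z₂(K₂−1)(1+ψ₂(K₁−1)) = 0
⇒ ψ₂ = [z₁(K₁−1)+z₂(K₂−1)] / [−(K₁−1)(K₂−1)] = 0.1713/0.4511 = 0.380
  THF: x = 0.483, y = 0.818
  n-octane: x = 0.517, y = 0.182

x_THF (drum 2) = 0.483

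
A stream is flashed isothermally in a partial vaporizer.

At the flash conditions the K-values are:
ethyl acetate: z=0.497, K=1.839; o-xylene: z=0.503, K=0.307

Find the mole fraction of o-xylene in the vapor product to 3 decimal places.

Rachford–Rice: g(ψ) = Σ zᵢ(Kᵢ−1)/(1+ψ(Kᵢ−1)) = 0.
Feasibility: ΣzᵢKᵢ = 1.068, Σzᵢ/Kᵢ = 1.909 — both > 1, two phases present.
Newton iteration, ψ⁰ = 0.68:
  ψ = 0.680: g = -0.3937, g' = -1.006 → ψ = 0.289
  ψ = 0.289: g = -0.1000, g' = -0.604 → ψ = 0.123
  ψ = 0.123: g = -0.0031, g' = -0.576 → ψ = 0.118
Converged at ψ = 0.118.
Compositions from xᵢ = zᵢ/(1+ψ(Kᵢ−1)), yᵢ = Kᵢxᵢ:
  ethyl acetate: x = 0.452, y = 0.832
  o-xylene: x = 0.548, y = 0.168

y_o-xylene = 0.168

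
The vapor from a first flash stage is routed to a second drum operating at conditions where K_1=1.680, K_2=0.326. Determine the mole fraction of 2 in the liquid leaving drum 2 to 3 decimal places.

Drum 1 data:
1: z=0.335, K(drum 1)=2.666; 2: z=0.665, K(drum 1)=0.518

x_2 (drum 2) = 0.502

Drum 1:
Material balance + equilibrium reduce to Σ zᵢ(Kᵢ−1)/(1+ψ₁(Kᵢ−1)) = 0.
g(0) = ΣzᵢKᵢ − 1 = 0.238 and g(1) = 1 − Σzᵢ/Kᵢ = -0.409, so a root lies in (0, 1).
Iterate (Newton) starting at ψ₁ = 0.5:
  ψ₁ = 0.500: g = -0.1178, g' = -0.545 → ψ₁ = 0.284
  ψ₁ = 0.284: g = 0.0076, g' = -0.636 → ψ₁ = 0.296
Converged at ψ₁ = 0.296.
Drum-1 compositions:
  1: x = 0.224, y = 0.598
  2: x = 0.776, y = 0.402
Drum-2 feed = drum-1 vapor: z₂ = (0.5982, 0.4018).
Drum 2:
Rachford–Rice: g(ψ₂) = Σ zᵢ(Kᵢ−1)/(1+ψ₂(Kᵢ−1)) = 0.
Check two-phase: ΣzᵢKᵢ = 1.136 > 1 and Σzᵢ/Kᵢ = 1.588 > 1, so g(0) = 0.136 > 0 and g(1) = -0.588 < 0.
Binary case is linear: z₁(K₁−1)(1+ψ₂(K₂−1)) + z₂(K₂−1)(1+ψ₂(K₁−1)) = 0
⇒ ψ₂ = [z₁(K₁−1)+z₂(K₂−1)] / [−(K₁−1)(K₂−1)] = 0.1360/0.4583 = 0.297
  1: x = 0.498, y = 0.836
  2: x = 0.502, y = 0.164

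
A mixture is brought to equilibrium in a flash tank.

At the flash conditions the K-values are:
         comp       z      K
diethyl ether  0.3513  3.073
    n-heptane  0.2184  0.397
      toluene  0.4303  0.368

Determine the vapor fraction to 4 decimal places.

Material balance + equilibrium reduce to Σ zᵢ(Kᵢ−1)/(1+ψ(Kᵢ−1)) = 0.
Feasibility: ΣzᵢKᵢ = 1.3246, Σzᵢ/Kᵢ = 1.8337 — both > 1, two phases present.
Iterate (Newton) starting at ψ = 0.5:
  ψ = 0.5000: g = -0.22853, g' = -0.8941 → ψ = 0.2444
  ψ = 0.2444: g = 0.00726, g' = -1.0147 → ψ = 0.2516
Converged at ψ = 0.2516.

ψ = 0.2516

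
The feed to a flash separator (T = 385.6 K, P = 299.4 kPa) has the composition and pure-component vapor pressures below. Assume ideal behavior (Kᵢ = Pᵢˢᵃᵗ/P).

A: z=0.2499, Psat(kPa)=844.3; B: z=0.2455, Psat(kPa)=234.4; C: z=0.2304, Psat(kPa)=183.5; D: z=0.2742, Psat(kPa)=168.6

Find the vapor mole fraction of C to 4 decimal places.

y_C = 0.1595

Raoult's law: Kᵢ = Pᵢˢᵃᵗ/P = Pᵢˢᵃᵗ/299.4.
  K_A = 844.3/299.4 = 2.819973, K_B = 234.4/299.4 = 0.782899, K_C = 183.5/299.4 = 0.612892, K_D = 168.6/299.4 = 0.563126
Material balance + equilibrium reduce to Σ zᵢ(Kᵢ−1)/(1+β(Kᵢ−1)) = 0.
Feasibility: ΣzᵢKᵢ = 1.1925, Σzᵢ/Kᵢ = 1.2650 — both > 1, two phases present.
Newton iteration, β⁰ = 0.5:
  β = 0.5000: g = -0.08553, g' = -0.3802 → β = 0.2750
  β = 0.2750: g = 0.01044, g' = -0.4915 → β = 0.2963
  β = 0.2963: g = 0.00017, g' = -0.4757 → β = 0.2966
Converged at β = 0.2966.
Compositions from xᵢ = zᵢ/(1+β(Kᵢ−1)), yᵢ = Kᵢxᵢ:
  A: x = 0.1623, y = 0.4576
  B: x = 0.2624, y = 0.2054
  C: x = 0.2603, y = 0.1595
  D: x = 0.3150, y = 0.1774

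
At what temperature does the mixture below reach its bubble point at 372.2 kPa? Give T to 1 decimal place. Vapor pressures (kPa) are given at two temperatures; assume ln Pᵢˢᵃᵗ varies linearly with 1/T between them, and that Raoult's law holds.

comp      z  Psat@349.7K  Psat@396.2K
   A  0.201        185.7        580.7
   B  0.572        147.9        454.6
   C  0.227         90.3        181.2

Bubble-point temperature: ΣzᵢPᵢˢᵃᵗ(T) = P. Interpolate ln Pᵢˢᵃᵗ = aᵢ + bᵢ/T.
  T = 349.7 K: ΣzᵢPᵢˢᵃᵗ = 142.42 kPa
  T = 396.2 K: ΣzᵢPᵢˢᵃᵗ = 417.88 kPa
  T = 372.9 K: ΣzᵢPᵢˢᵃᵗ = 251.38 kPa
  T = 384.5 K: ΣzᵢPᵢˢᵃᵗ = 326.10 kPa
  T = 390.4 K: ΣzᵢPᵢˢᵃᵗ = 370.19 kPa
  T = 393.3 K: ΣzᵢPᵢˢᵃᵗ = 393.48 kPa
Interpolating between 390.4 K and 393.3 K gives T ≈ 390.7 K.

T = 390.7 K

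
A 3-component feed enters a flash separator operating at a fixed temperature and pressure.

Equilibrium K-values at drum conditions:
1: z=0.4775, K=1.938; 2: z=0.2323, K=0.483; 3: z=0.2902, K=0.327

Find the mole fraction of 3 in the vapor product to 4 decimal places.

Rachford–Rice: g(β) = Σ zᵢ(Kᵢ−1)/(1+β(Kᵢ−1)) = 0.
g(0) = ΣzᵢKᵢ − 1 = 0.1325 and g(1) = 1 − Σzᵢ/Kᵢ = -0.6148, so a root lies in (0, 1).
Newton–Raphson from β = 0.5:
  β = 0.5000: g = -0.15142, g' = -0.6062 → β = 0.2502
  β = 0.2502: g = -0.01003, g' = -0.5476 → β = 0.2319
Converged at β = 0.2319.
Compositions from xᵢ = zᵢ/(1+β(Kᵢ−1)), yᵢ = Kᵢxᵢ:
  1: x = 0.3922, y = 0.7601
  2: x = 0.2639, y = 0.1275
  3: x = 0.3439, y = 0.1124

y_3 = 0.1124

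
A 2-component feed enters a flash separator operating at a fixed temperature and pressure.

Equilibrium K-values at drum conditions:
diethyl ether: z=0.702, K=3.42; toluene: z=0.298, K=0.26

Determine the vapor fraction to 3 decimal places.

ψ = 0.826

Material balance + equilibrium reduce to Σ zᵢ(Kᵢ−1)/(1+ψ(Kᵢ−1)) = 0.
Feasibility: ΣzᵢKᵢ = 2.478, Σzᵢ/Kᵢ = 1.351 — both > 1, two phases present.
Newton iteration, ψ⁰ = 0.5:
  ψ = 0.500: g = 0.4187, g' = -1.253 → ψ = 0.834
  ψ = 0.834: g = -0.0134, g' = -1.565 → ψ = 0.826
Converged at ψ = 0.826.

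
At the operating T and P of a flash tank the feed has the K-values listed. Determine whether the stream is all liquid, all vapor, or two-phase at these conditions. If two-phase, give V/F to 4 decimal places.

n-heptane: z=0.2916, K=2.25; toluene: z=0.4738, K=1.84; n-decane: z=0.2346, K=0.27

two-phase, V/F = 0.8089

ΣzᵢKᵢ = 1.5912; Σzᵢ/Kᵢ = 1.2560.
Both exceed 1, so a two-phase solution exists.
Rachford–Rice: g(ψ) = Σ zᵢ(Kᵢ−1)/(1+ψ(Kᵢ−1)) = 0.
Newton–Raphson from ψ = 0.5:
  ψ = 0.5000: g = 0.23489, g' = -0.6484 → ψ = 0.8623
  ψ = 0.8623: g = -0.05594, g' = -1.1285 → ψ = 0.8127
  ψ = 0.8127: g = -0.00372, g' = -0.9859 → ψ = 0.8089
Converged at ψ = 0.8089.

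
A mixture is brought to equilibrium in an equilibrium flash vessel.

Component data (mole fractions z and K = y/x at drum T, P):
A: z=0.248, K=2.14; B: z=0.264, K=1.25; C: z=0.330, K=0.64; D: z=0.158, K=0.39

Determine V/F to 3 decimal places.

Rachford–Rice: g(V/F) = Σ zᵢ(Kᵢ−1)/(1+V/F(Kᵢ−1)) = 0.
Check two-phase: ΣzᵢKᵢ = 1.134 > 1 and Σzᵢ/Kᵢ = 1.248 > 1, so g(0) = 0.134 > 0 and g(1) = -0.248 < 0.
Iterate (Newton) starting at V/F = 0.55:
  V/F = 0.550: g = -0.0614, g' = -0.334 → V/F = 0.366
  V/F = 0.366: g = -0.0011, g' = -0.328 → V/F = 0.363
Converged at V/F = 0.363.

V/F = 0.363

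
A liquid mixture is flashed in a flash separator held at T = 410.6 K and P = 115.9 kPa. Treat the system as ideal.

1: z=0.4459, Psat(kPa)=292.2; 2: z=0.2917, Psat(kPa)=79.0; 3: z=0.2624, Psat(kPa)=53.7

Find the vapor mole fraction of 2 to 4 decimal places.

y_2 = 0.2523

Raoult's law: Kᵢ = Pᵢˢᵃᵗ/P = Pᵢˢᵃᵗ/115.9.
  K_1 = 292.2/115.9 = 2.521139, K_2 = 79.0/115.9 = 0.681622, K_3 = 53.7/115.9 = 0.463330
Rachford–Rice: g(ψ) = Σ zᵢ(Kᵢ−1)/(1+ψ(Kᵢ−1)) = 0.
Feasibility: ΣzᵢKᵢ = 1.4446, Σzᵢ/Kᵢ = 1.1711 — both > 1, two phases present.
Newton iteration, ψ⁰ = 0.5:
  ψ = 0.5000: g = 0.08234, g' = -0.5159 → ψ = 0.6596
  ψ = 0.6596: g = 0.00302, g' = -0.4855 → ψ = 0.6658
Converged at ψ = 0.6658.
Compositions from xᵢ = zᵢ/(1+ψ(Kᵢ−1)), yᵢ = Kᵢxᵢ:
  1: x = 0.2215, y = 0.5585
  2: x = 0.3702, y = 0.2523
  3: x = 0.4083, y = 0.1892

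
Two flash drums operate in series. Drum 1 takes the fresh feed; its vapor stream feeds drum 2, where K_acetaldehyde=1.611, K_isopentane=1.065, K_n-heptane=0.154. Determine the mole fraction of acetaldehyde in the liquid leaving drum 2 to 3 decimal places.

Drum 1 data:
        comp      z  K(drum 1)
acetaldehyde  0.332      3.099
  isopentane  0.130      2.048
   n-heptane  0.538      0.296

Drum 1:
Newton–Raphson from ψ₁ = 0.5:
  ψ₁ = 0.500: g = -0.1551, g' = -1.045 → ψ₁ = 0.352
  ψ₁ = 0.352: g = -0.0028, g' = -1.031 → ψ₁ = 0.349
Converged at ψ₁ = 0.349.
Drum-1 compositions:
  acetaldehyde: x = 0.192, y = 0.594
  isopentane: x = 0.095, y = 0.195
  n-heptane: x = 0.713, y = 0.211
Drum-2 feed = drum-1 vapor: z₂ = (0.5939, 0.1950, 0.2111).
Drum 2:
Rachford–Rice: g(ψ₂) = Σ zᵢ(Kᵢ−1)/(1+ψ₂(Kᵢ−1)) = 0.
Check two-phase: ΣzᵢKᵢ = 1.197 > 1 and Σzᵢ/Kᵢ = 1.922 > 1, so g(0) = 0.197 > 0 and g(1) = -0.922 < 0.
Iterate (Newton) starting at ψ₂ = 0.5:
  ψ₂ = 0.500: g = -0.0193, g' = -0.585 → ψ₂ = 0.467
  ψ₂ = 0.467: g = -0.0006, g' = -0.548 → ψ₂ = 0.466
Converged at ψ₂ = 0.466.
  acetaldehyde: x = 0.462, y = 0.745
  isopentane: x = 0.189, y = 0.202
  n-heptane: x = 0.348, y = 0.054

x_acetaldehyde (drum 2) = 0.462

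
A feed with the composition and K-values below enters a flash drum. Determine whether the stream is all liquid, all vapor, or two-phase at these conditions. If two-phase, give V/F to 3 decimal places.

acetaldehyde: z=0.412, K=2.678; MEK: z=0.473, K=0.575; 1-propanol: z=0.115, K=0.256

two-phase, V/F = 0.476

ΣzᵢKᵢ = 1.405; Σzᵢ/Kᵢ = 1.426.
Both exceed 1, so a two-phase solution exists.
Let ψ = V/F and solve Σ zᵢ(Kᵢ−1)/(1+ψ(Kᵢ−1)) = 0.
Iterate (Newton) starting at ψ = 0.69:
  ψ = 0.690: g = -0.1399, g' = -0.689 → ψ = 0.487
  ψ = 0.487: g = -0.0072, g' = -0.644 → ψ = 0.476
Converged at ψ = 0.476.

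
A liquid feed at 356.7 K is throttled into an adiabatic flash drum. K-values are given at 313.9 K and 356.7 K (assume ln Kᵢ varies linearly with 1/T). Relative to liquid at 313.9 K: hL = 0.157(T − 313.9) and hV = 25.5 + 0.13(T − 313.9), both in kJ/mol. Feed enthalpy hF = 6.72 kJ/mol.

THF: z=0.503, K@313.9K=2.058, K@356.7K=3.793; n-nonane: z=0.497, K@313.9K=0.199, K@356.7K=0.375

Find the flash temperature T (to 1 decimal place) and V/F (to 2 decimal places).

Adiabatic flash: solve Rachford–Rice at each trial T, then check hF = ψ·hV(T) + (1−ψ)·hL(T).
  T = 313.9 K: K = (2.058, 0.199), RR gives ψ = 0.158, H_out = 4.034 kJ/mol
  T = 356.7 K: K = (3.793, 0.375), RR gives ψ = 0.627, H_out = 21.980 kJ/mol
  T = 335.3 K: K = (2.849, 0.279), RR gives ψ = 0.429, H_out = 14.042 kJ/mol
  T = 324.6 K: K = (2.434, 0.237), RR gives ψ = 0.313, H_out = 9.561 kJ/mol
  T = 319.2 K: K = (2.240, 0.217), RR gives ψ = 0.242, H_out = 6.961 kJ/mol
  T = 316.5 K: K = (2.146, 0.208), RR gives ψ = 0.201, H_out = 5.526 kJ/mol
  T = 317.9 K: K = (2.194, 0.213), RR gives ψ = 0.223, H_out = 6.283 kJ/mol
Linear interpolation between T = 317.9 (H_out = 6.283) and T = 319.2 (H_out = 6.961) on hF = 6.72 gives T ≈ 318.7 K, at which ψ = 0.23.

T = 318.7 K, V/F = 0.23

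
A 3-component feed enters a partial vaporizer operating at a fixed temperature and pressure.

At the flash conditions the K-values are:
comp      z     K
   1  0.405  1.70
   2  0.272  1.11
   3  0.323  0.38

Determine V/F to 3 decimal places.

Material balance + equilibrium reduce to Σ zᵢ(Kᵢ−1)/(1+V/F(Kᵢ−1)) = 0.
Feasibility: ΣzᵢKᵢ = 1.113, Σzᵢ/Kᵢ = 1.333 — both > 1, two phases present.
Iterate (Newton) starting at V/F = 0.55:
  V/F = 0.550: g = -0.0710, g' = -0.392 → V/F = 0.369
  V/F = 0.369: g = -0.0056, g' = -0.337 → V/F = 0.352
Converged at V/F = 0.352.

V/F = 0.352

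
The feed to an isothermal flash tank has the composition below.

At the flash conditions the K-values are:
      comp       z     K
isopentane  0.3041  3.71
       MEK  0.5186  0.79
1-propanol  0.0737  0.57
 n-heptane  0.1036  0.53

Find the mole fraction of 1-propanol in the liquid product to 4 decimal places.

x_1-propanol = 0.1130

Rachford–Rice: g(V/F) = Σ zᵢ(Kᵢ−1)/(1+V/F(Kᵢ−1)) = 0.
Check two-phase: ΣzᵢKᵢ = 1.6348 > 1 and Σzᵢ/Kᵢ = 1.0632 > 1, so g(0) = 0.6348 > 0 and g(1) = -0.0632 < 0.
Newton–Raphson from V/F = 0.5:
  V/F = 0.5000: g = 0.12424, g' = -0.4925 → V/F = 0.7523
  V/F = 0.7523: g = 0.01970, g' = -0.3587 → V/F = 0.8072
  V/F = 0.8072: g = 0.00041, g' = -0.3444 → V/F = 0.8084
Converged at V/F = 0.8084.
Compositions from xᵢ = zᵢ/(1+V/F(Kᵢ−1)), yᵢ = Kᵢxᵢ:
  isopentane: x = 0.0953, y = 0.3536
  MEK: x = 0.6246, y = 0.4935
  1-propanol: x = 0.1130, y = 0.0644
  n-heptane: x = 0.1671, y = 0.0886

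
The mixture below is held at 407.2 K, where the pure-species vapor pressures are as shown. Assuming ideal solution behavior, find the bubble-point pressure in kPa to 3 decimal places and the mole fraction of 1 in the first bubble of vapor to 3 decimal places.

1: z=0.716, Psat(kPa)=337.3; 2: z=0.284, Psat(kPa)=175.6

Pbub = 291.377 kPa, y_1 = 0.829

At the bubble point ψ → 0, so ΣzᵢKᵢ = 1 with Kᵢ = Pᵢˢᵃᵗ/P ⇒ P = ΣzᵢPᵢˢᵃᵗ.
P = 0.716·337.3 + 0.284·175.6 = 291.377 kPa
yᵢ = zᵢPᵢˢᵃᵗ/P ⇒ y_1 = 0.716·337.3/291.377 = 0.829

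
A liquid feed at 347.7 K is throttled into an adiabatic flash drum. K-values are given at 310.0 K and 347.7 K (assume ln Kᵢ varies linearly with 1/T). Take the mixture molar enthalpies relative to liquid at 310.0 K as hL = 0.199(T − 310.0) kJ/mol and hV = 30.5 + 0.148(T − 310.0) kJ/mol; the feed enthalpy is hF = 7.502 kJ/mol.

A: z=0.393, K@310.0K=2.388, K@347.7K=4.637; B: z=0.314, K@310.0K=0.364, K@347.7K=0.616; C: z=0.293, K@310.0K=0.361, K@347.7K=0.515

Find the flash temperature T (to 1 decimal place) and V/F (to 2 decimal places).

T = 312.7 K, V/F = 0.23

Adiabatic flash: solve Rachford–Rice at each trial T, then check hF = ψ·hV(T) + (1−ψ)·hL(T).
  T = 310.0 K: K = (2.388, 0.364, 0.361), RR gives ψ = 0.179, H_out = 5.466 kJ/mol
  T = 347.7 K: K = (4.637, 0.616, 0.515), RR gives ψ = 0.735, H_out = 28.521 kJ/mol
  T = 328.9 K: K = (3.395, 0.481, 0.436), RR gives ψ = 0.473, H_out = 17.725 kJ/mol
  T = 319.4 K: K = (2.859, 0.420, 0.398), RR gives ψ = 0.339, H_out = 12.034 kJ/mol
  T = 314.7 K: K = (2.617, 0.391, 0.379), RR gives ψ = 0.264, H_out = 8.924 kJ/mol
  T = 312.4 K: K = (2.503, 0.378, 0.370), RR gives ψ = 0.224, H_out = 7.284 kJ/mol
Linear interpolation between T = 312.4 (H_out = 7.284) and T = 314.7 (H_out = 8.924) on hF = 7.502 gives T ≈ 312.7 K, at which ψ = 0.23.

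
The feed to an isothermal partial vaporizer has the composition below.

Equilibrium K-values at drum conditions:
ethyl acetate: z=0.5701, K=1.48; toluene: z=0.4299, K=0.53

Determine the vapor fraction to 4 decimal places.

ψ = 0.3174

Newton–Raphson from ψ = 0.5:
  ψ = 0.5000: g = -0.04344, g' = -0.2477 → ψ = 0.3246
  ψ = 0.3246: g = -0.00168, g' = -0.2306 → ψ = 0.3174
Converged at ψ = 0.3174.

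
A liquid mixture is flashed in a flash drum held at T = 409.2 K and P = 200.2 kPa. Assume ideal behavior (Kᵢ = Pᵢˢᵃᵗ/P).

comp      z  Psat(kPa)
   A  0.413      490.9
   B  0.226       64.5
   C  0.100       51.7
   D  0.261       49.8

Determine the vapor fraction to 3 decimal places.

Raoult's law: Kᵢ = Pᵢˢᵃᵗ/P = Pᵢˢᵃᵗ/200.2.
  K_A = 490.9/200.2 = 2.45205, K_B = 64.5/200.2 = 0.32218, K_C = 51.7/200.2 = 0.25824, K_D = 49.8/200.2 = 0.24875
Rachford–Rice: g(ψ) = Σ zᵢ(Kᵢ−1)/(1+ψ(Kᵢ−1)) = 0.
Check two-phase: ΣzᵢKᵢ = 1.176 > 1 and Σzᵢ/Kᵢ = 2.306 > 1, so g(0) = 0.176 > 0 and g(1) = -1.306 < 0.
Newton–Raphson from ψ = 0.5:
  ψ = 0.500: g = -0.3162, g' = -1.047 → ψ = 0.198
  ψ = 0.198: g = -0.0283, g' = -0.943 → ψ = 0.168
Converged at ψ = 0.168.

ψ = 0.168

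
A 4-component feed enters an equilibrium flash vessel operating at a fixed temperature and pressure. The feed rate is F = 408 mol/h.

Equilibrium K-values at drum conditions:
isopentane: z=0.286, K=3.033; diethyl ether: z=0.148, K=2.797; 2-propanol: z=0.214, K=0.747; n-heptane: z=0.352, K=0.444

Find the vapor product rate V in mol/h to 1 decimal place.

Rachford–Rice: g(ψ) = Σ zᵢ(Kᵢ−1)/(1+ψ(Kᵢ−1)) = 0.
g(0) = ΣzᵢKᵢ − 1 = 0.598 and g(1) = 1 − Σzᵢ/Kᵢ = -0.226, so a root lies in (0, 1).
Iterate (Newton) starting at ψ = 0.42:
  ψ = 0.420: g = 0.1493, g' = -0.702 → ψ = 0.633
  ψ = 0.633: g = 0.0123, g' = -0.609 → ψ = 0.653
Converged at ψ = 0.653.
Then V = ψ·F = 0.6531·408 = 266.5 mol/h and L = F − V = 141.5 mol/h.

V = 266.5 mol/h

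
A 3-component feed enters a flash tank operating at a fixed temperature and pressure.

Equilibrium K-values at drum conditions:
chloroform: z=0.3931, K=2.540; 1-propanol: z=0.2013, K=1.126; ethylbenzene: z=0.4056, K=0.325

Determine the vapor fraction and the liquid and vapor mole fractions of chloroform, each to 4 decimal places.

ψ = 0.4336, x_chloroform = 0.2357, y_chloroform = 0.5987

Rachford–Rice: g(ψ) = Σ zᵢ(Kᵢ−1)/(1+ψ(Kᵢ−1)) = 0.
g(0) = ΣzᵢKᵢ − 1 = 0.3570 and g(1) = 1 − Σzᵢ/Kᵢ = -0.5815, so a root lies in (0, 1).
Newton iteration, ψ⁰ = 0.5:
  ψ = 0.5000: g = -0.04737, g' = -0.7215 → ψ = 0.4343
  ψ = 0.4343: g = -0.00055, g' = -0.7075 → ψ = 0.4336
Converged at ψ = 0.4336.
Compositions from xᵢ = zᵢ/(1+ψ(Kᵢ−1)), yᵢ = Kᵢxᵢ:
  chloroform: x = 0.2357, y = 0.5987
  1-propanol: x = 0.1909, y = 0.2149
  ethylbenzene: x = 0.5734, y = 0.1864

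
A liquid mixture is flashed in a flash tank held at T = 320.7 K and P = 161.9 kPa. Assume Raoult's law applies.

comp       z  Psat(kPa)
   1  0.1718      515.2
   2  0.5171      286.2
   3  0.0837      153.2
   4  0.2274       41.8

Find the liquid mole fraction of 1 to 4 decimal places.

Raoult's law: Kᵢ = Pᵢˢᵃᵗ/P = Pᵢˢᵃᵗ/161.9.
  K_1 = 515.2/161.9 = 3.182211, K_2 = 286.2/161.9 = 1.767758, K_3 = 153.2/161.9 = 0.946263, K_4 = 41.8/161.9 = 0.258184
Newton–Raphson from ψ = 0.35:
  ψ = 0.3500: g = 0.29305, g' = -0.6809 → ψ = 0.7804
  ψ = 0.7804: g = -0.01833, g' = -0.9371 → ψ = 0.7608
  ψ = 0.7608: g = -0.00040, g' = -0.8968 → ψ = 0.7604
Converged at ψ = 0.7604.
Compositions from xᵢ = zᵢ/(1+ψ(Kᵢ−1)), yᵢ = Kᵢxᵢ:
  1: x = 0.0646, y = 0.2056
  2: x = 0.3265, y = 0.5772
  3: x = 0.0873, y = 0.0826
  4: x = 0.5216, y = 0.1347

x_1 = 0.0646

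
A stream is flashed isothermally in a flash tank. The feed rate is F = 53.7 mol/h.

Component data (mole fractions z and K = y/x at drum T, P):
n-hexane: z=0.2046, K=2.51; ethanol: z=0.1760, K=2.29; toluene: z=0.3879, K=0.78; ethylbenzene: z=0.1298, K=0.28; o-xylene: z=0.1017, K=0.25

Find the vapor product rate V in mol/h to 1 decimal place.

V = 22.3 mol/h

Rachford–Rice: g(ψ) = Σ zᵢ(Kᵢ−1)/(1+ψ(Kᵢ−1)) = 0.
Check two-phase: ΣzᵢKᵢ = 1.2809 > 1 and Σzᵢ/Kᵢ = 1.5260 > 1, so g(0) = 0.2809 > 0 and g(1) = -0.5260 < 0.
Iterate (Newton) starting at ψ = 0.58:
  ψ = 0.5800: g = -0.09872, g' = -0.6307 → ψ = 0.4235
  ψ = 0.4235: g = -0.00506, g' = -0.5810 → ψ = 0.4148
Converged at ψ = 0.4148.
Then V = ψ·F = 0.4148·53.7 = 22.3 mol/h and L = F − V = 31.4 mol/h.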